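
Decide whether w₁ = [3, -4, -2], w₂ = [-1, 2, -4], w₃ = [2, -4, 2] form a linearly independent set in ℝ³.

linearly independent

Form the 3×3 matrix with these as columns; its determinant is -12.
A nonzero determinant means the columns are linearly independent.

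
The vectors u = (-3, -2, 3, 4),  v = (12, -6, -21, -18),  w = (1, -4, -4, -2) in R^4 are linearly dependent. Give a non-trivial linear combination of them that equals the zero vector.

3u + v - 3w = 0

Row-reduce the matrix with u, v, w as columns; the null space gives the coefficients.
The free variable yields coefficients (3, 1, -3) (any nonzero multiple also works).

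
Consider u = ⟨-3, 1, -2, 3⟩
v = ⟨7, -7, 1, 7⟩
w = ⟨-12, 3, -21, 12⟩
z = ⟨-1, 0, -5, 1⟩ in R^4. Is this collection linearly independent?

linearly dependent

Row-reduce the matrix whose columns are u, v, w, z.
The reduction yields 3 nonzero rows, so the rank is 3.
Since rank 3 < 4, the set is linearly dependent.
Indeed 3u - w + 3z = 0.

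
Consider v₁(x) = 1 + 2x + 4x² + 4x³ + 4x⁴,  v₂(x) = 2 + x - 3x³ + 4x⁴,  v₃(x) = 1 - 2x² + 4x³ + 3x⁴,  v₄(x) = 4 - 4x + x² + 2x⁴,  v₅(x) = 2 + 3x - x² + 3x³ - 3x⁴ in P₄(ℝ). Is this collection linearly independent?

linearly independent

Write each element as a coordinate vector in ℝ⁵ using {1, x, …, x⁴}.
The matrix [v₁|v₂|v₃|v₄|v₅] has determinant -4646.
A nonzero determinant means the columns are linearly independent.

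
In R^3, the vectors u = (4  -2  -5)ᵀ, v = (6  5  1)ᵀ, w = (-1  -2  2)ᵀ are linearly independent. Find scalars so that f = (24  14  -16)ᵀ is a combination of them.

f = 2u + 2v - 4w

Since u, v, w are independent, the coefficients expressing f are uniquely determined by a linear system.
Row-reducing the augmented matrix gives the unique coefficients (α₁, α₂, α₃) = (2, 2, -4).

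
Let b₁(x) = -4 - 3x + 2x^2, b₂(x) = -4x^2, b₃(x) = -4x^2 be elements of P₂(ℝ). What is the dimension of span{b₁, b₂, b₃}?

Use coordinates relative to {1, x, x^2}.
Form the matrix with b₁, b₂, b₃ as columns and reduce.
Reduction leaves 2 leading entries, giving rank 2.

2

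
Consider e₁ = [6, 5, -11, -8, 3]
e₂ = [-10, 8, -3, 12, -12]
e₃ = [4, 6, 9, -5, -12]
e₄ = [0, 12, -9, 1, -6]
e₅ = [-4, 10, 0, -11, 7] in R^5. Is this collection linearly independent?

Form the 5×5 matrix with these as columns; its determinant is 178756.
A nonzero determinant means the columns are linearly independent.

linearly independent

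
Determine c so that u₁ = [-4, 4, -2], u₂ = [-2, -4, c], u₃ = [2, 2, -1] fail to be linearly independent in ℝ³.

c = 2

The vectors are dependent exactly when the determinant of the matrix with rows u₁, u₂, u₃ vanishes.
Expanding, det = 16*c - 32.
Setting this to zero gives c = 2.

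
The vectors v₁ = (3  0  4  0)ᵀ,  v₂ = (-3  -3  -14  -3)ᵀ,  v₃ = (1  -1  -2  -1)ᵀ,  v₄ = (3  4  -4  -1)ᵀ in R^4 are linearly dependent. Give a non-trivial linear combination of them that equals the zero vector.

2v₁ + v₂ - 3v₃ = 0

Write the vectors as columns of a matrix and find a nonzero vector in its null space.
The free variable yields coefficients (2, 1, -3, 0) (any nonzero multiple also works).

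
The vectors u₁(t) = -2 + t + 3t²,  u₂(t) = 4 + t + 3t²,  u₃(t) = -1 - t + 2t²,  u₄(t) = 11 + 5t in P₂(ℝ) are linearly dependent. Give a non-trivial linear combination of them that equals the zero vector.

2u₂ - 3u₃ - u₄ = 0

Take coordinates with respect to {1, t, t²}.
Solve the homogeneous system with u₁, u₂, u₃, u₄ as columns by row-reducing the coefficient matrix.
One solution (up to scaling) is (0, 2, -3, -1).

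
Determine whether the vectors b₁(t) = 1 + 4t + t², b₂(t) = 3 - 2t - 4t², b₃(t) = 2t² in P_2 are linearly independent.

Take coordinates with respect to the standard basis {1, t, t²}.
Row-reduce the matrix whose columns are b₁, b₂, b₃.
The reduction yields 3 nonzero rows, so the rank is 3.
Since rank = 3 (the number of vectors), the set is linearly independent.

linearly independent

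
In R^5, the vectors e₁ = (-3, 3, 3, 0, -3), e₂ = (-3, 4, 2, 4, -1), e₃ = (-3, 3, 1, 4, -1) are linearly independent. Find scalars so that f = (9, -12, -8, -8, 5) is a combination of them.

Solve the system with e₁, e₂, e₃ as columns and f as the right-hand side.
The system has the unique solution (c₁, c₂, c₃) = (-1, -3, 1).

f = -e₁ - 3e₂ + e₃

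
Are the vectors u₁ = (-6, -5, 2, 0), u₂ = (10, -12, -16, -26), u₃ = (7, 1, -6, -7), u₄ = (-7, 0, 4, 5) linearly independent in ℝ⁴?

linearly dependent

Row-reduce the matrix whose columns are u₁, u₂, u₃, u₄.
The reduction yields 3 nonzero rows, so the rank is 3.
Since rank 3 < 4, the set is linearly dependent.
Indeed 3u₁ - u₂ + 3u₃ - u₄ = 0.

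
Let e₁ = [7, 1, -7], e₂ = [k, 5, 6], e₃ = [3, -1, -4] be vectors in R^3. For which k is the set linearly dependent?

k = -25/11

Dependence holds iff the 3×3 matrix [e₁ e₂ e₃] is singular.
Cofactor expansion gives det = 11*k + 25.
Setting this to zero gives k = -25/11.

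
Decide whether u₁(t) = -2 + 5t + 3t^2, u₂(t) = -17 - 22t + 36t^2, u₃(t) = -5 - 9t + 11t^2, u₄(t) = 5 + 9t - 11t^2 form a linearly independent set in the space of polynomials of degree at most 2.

Take coordinates with respect to the standard basis {1, t, t^2}.
There are 4 vectors in a 3-dimensional space, so they cannot be linearly independent.

linearly dependent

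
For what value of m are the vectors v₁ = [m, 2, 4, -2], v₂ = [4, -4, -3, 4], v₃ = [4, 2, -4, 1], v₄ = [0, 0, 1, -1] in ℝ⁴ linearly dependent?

Dependence holds iff the 4×4 matrix [v₁ v₂ v₃ v₄] is singular.
The determinant works out to -10*m - 80.
Solving -10*m - 80 = 0 yields m = -8.

m = -8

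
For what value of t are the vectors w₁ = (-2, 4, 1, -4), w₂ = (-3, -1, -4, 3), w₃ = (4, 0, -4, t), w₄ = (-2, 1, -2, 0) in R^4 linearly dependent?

The set is linearly dependent precisely when det[w₁; w₂; w₃; w₄] = 0.
Expanding, det = 9*t + 4.
Solving 9*t + 4 = 0 yields t = -4/9.

t = -4/9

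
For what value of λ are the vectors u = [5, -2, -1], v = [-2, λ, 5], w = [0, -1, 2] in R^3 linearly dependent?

The vectors are dependent exactly when the determinant of the matrix with rows u, v, w vanishes.
Expanding, det = 10*λ + 15.
This vanishes exactly when λ = -3/2.

λ = -3/2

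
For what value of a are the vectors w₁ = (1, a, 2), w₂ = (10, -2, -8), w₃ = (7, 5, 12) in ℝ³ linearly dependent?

a = 9/11

The vectors are dependent exactly when the determinant of the matrix with rows w₁, w₂, w₃ vanishes.
The determinant works out to 144 - 176*a.
Solving 144 - 176*a = 0 yields a = 9/11.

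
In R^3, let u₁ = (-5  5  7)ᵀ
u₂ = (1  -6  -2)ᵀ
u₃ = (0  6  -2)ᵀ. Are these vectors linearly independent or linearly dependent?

linearly independent

The matrix [u₁|u₂|u₃] has determinant -68.
A nonzero determinant means the columns are linearly independent.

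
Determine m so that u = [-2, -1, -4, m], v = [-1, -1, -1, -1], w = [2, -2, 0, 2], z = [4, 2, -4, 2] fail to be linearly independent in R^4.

Place the vectors as rows of a 4×4 matrix; dependence ⇔ determinant zero.
Cofactor expansion gives det = 28*m + 76.
Setting this to zero gives m = -19/7.

m = -19/7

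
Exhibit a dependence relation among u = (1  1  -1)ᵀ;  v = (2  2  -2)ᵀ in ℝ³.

2u - v = 0

Set up α₁u + α₂v = 0 and solve the homogeneous system.
A generator of the null space is (2, -1).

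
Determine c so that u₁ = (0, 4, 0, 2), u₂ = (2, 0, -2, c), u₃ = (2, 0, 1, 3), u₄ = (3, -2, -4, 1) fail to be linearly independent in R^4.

c = 18/11

The set is linearly dependent precisely when det[u₁; u₂; u₃; u₄] = 0.
Cofactor expansion gives det = 44*c - 72.
This vanishes exactly when c = 18/11.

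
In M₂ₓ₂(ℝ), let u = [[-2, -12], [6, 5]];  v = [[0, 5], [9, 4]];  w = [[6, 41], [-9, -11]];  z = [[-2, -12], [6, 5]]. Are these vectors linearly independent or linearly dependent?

Write each element as a coordinate vector in ℝ⁴ using {E₁₁, E₁₂, E₂₁, E₂₂}.
Form the 4×4 matrix with these as columns; its determinant is 0.
A zero determinant means the columns are linearly dependent.

linearly dependent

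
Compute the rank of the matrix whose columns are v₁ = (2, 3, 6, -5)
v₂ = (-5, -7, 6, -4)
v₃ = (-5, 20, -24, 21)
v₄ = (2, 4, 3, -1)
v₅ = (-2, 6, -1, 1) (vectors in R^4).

rank 4

Row-reduce the 5×4 matrix with these as rows.
The echelon form has 4 nonzero rows, so the rank is 4.
(With 5 elements in a 4-dimensional space the rank is at most 4.)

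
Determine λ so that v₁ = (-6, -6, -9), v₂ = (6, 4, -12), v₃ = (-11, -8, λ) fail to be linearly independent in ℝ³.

λ = 15

Place the vectors as rows of a 3×3 matrix; dependence ⇔ determinant zero.
Cofactor expansion gives det = 12*λ - 180.
This vanishes exactly when λ = 15.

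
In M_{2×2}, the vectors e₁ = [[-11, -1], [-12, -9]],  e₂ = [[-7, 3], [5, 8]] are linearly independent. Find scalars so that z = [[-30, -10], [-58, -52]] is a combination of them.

z = 4e₁ - 2e₂

Identify each element with its coordinate vector in ℝ⁴ via {E₁₁, E₁₂, E₂₁, E₂₂}.
Since e₁, e₂ are independent, the coefficients expressing z are uniquely determined by a linear system.
The system has the unique solution (α₁, α₂) = (4, -2).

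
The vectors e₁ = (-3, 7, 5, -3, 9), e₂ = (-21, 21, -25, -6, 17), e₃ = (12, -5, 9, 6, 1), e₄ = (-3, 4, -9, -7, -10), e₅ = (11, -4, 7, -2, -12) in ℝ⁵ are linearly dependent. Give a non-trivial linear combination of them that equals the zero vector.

e₁ - e₂ + 2e₃ + 3e₄ - 3e₅ = 0

Row-reduce the matrix with e₁, e₂, e₃, e₄, e₅ as columns; the null space gives the coefficients.
One solution (up to scaling) is (1, -1, 2, 3, -3).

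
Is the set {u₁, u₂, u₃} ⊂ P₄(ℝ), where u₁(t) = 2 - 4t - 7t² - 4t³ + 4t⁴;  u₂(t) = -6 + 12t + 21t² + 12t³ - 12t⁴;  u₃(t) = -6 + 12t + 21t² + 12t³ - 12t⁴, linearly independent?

Take coordinates with respect to the standard basis {1, t, …, t⁴}.
Place the vectors as rows of a 3×5 matrix and reduce to echelon form.
The reduction yields 1 nonzero row, so the rank is 1.
Since rank 1 < 3, the set is linearly dependent.

linearly dependent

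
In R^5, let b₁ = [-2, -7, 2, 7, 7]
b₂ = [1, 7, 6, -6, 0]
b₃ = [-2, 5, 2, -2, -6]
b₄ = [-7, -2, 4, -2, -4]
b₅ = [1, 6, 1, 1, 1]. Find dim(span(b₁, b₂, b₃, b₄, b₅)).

dim = 5

Apply Gaussian elimination to the matrix whose rows are b₁, b₂, b₃, b₄, b₅.
The echelon form has 5 nonzero rows, so the rank is 5.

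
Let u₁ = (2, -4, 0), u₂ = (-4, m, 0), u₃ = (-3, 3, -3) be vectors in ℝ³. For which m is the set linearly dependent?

The vectors are dependent exactly when the determinant of the matrix with rows u₁, u₂, u₃ vanishes.
Expanding, det = 48 - 6*m.
Solving 48 - 6*m = 0 yields m = 8.

m = 8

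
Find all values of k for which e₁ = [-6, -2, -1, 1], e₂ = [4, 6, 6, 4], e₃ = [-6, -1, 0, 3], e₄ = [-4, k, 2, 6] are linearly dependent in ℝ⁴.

The vectors are dependent exactly when the determinant of the matrix with rows e₁, e₂, e₃, e₄ vanishes.
Cofactor expansion gives det = 48 - 36*k.
Setting this to zero gives k = 4/3.

k = 4/3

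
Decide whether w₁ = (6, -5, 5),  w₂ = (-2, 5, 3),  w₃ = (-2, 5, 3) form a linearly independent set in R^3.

Two of the vectors are equal, giving an immediate dependence.

linearly dependent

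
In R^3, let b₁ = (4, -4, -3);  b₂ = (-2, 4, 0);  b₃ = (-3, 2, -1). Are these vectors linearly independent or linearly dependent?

linearly independent

Form the 3×3 matrix with these as columns; its determinant is -32.
A nonzero determinant means the columns are linearly independent.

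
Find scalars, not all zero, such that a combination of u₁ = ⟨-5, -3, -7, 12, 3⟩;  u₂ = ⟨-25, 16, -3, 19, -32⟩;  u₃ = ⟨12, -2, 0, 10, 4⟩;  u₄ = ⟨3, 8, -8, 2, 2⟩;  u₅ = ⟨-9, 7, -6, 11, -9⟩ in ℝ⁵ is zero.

Set up α₁u₁ + … + α₅u₅ = 0 and solve the homogeneous system.
One solution (up to scaling) is (1, 1, 0, 1, -3).

u₁ + u₂ + u₄ - 3u₅ = 0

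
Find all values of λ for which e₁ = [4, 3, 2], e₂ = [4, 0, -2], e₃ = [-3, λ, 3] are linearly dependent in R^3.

λ = 9/8

The set is linearly dependent precisely when det[e₁; e₂; e₃] = 0.
Cofactor expansion gives det = 16*λ - 18.
Setting this to zero gives λ = 9/8.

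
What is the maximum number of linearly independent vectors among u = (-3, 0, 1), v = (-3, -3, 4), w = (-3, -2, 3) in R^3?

Apply Gaussian elimination to the matrix whose rows are u, v, w.
Exactly 2 pivots survive; hence the rank is 2.

2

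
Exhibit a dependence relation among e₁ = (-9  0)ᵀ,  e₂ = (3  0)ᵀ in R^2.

Row-reduce the matrix with e₁, e₂ as columns; the null space gives the coefficients.
A generator of the null space is (1, 3).

e₁ + 3e₂ = 0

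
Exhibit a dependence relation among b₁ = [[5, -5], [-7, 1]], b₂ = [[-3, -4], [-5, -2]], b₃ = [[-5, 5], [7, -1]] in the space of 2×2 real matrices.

Take coordinates with respect to {E₁₁, E₁₂, E₂₁, E₂₂}.
Solve the homogeneous system with b₁, b₂, b₃ as columns by row-reducing the coefficient matrix.
The free variable yields coefficients (1, 0, 1) (any nonzero multiple also works).

b₁ + b₃ = 0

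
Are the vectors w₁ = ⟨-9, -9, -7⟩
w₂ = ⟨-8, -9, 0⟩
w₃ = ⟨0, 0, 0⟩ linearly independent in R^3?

linearly dependent

One of the vectors is the zero vector, so the set is linearly dependent.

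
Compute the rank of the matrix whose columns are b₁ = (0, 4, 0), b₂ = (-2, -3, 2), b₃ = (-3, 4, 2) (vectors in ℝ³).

rank 3

Row-reduce the 3×3 matrix with these as rows.
The echelon form has 3 nonzero rows, so the rank is 3.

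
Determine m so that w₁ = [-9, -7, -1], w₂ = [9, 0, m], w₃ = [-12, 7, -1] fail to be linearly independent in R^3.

m = 6/7

The vectors are dependent exactly when the determinant of the matrix with rows w₁, w₂, w₃ vanishes.
The determinant works out to 147*m - 126.
Setting this to zero gives m = 6/7.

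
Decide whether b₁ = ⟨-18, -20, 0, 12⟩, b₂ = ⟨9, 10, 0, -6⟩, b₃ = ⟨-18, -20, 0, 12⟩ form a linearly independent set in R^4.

Place the vectors as rows of a 3×4 matrix and reduce to echelon form.
The reduction yields 1 nonzero row, so the rank is 1.
Since rank 1 < 3, the set is linearly dependent.

linearly dependent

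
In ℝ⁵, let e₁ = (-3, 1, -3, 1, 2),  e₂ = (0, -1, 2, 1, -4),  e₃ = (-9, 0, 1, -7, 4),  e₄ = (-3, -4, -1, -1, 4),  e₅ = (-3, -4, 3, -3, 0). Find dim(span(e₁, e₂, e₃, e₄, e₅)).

Row-reduce the 5×5 matrix with these as rows.
Reduction leaves 4 leading entries, giving rank 4.

dim = 4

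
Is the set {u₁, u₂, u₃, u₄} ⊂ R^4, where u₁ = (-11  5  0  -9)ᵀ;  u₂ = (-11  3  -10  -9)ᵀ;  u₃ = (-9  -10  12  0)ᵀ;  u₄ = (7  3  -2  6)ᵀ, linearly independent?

Form the 4×4 matrix with these as columns; its determinant is 5826.
A nonzero determinant means the columns are linearly independent.

linearly independent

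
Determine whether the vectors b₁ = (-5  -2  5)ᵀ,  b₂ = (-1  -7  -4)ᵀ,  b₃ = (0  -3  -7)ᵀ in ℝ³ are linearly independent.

Place the vectors as rows of a 3×3 matrix and reduce to echelon form.
The reduction yields 3 nonzero rows, so the rank is 3.
Since rank = 3 (the number of vectors), the set is linearly independent.

linearly independent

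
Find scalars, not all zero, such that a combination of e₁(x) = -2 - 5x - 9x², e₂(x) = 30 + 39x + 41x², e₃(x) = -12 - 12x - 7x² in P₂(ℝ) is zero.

Write each element as a vector in ℝ³ using {1, x, x²}.
Row-reduce the matrix with e₁, e₂, e₃ as columns; the null space gives the coefficients.
One solution (up to scaling) is (3, 1, 2).

3e₁ + e₂ + 2e₃ = 0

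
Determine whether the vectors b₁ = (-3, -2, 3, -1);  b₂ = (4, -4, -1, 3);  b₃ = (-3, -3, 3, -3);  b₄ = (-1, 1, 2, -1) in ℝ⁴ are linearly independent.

linearly independent

Form the 4×4 matrix with these as columns; its determinant is 81.
A nonzero determinant means the columns are linearly independent.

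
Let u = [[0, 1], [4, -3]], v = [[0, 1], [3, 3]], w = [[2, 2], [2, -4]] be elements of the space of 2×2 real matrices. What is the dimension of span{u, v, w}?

dim = 3

Pass to coordinate vectors with respect to the basis {E₁₁, E₁₂, E₂₁, E₂₂}.
Form the matrix with u, v, w as columns and reduce.
There are 3 pivot columns, so rank = 3.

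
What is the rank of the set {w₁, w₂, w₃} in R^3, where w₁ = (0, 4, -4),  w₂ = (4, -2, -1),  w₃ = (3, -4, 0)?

rank 3

Apply Gaussian elimination to the matrix whose rows are w₁, w₂, w₃.
The echelon form has 3 nonzero rows, so the rank is 3.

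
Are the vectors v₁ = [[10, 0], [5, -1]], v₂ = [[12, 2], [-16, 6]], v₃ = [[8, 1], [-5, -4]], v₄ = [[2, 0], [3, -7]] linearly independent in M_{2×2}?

Take coordinates with respect to the standard basis {E₁₁, E₁₂, E₂₁, E₂₂}.
The matrix [v₁|v₂|v₃|v₄] has determinant 0.
A zero determinant means the columns are linearly dependent.
Indeed v₂ - 2v₃ + 2v₄ = 0.

linearly dependent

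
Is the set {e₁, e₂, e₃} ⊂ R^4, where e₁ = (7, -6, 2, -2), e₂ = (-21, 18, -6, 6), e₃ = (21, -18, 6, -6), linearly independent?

linearly dependent

One vector is a scalar multiple of another, so the set is dependent.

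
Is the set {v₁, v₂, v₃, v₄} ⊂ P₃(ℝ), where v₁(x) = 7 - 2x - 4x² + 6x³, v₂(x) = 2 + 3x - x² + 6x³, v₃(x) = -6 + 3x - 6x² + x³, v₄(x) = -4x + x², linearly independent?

Write each element as a coordinate vector in ℝ⁴ using {1, x, …, x³}.
The matrix [v₁|v₂|v₃|v₄] has determinant -1271.
A nonzero determinant means the columns are linearly independent.

linearly independent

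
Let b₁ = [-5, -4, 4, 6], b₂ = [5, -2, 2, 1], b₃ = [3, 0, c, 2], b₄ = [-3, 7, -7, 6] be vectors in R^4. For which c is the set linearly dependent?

c = 0

The set is linearly dependent precisely when det[b₁; b₂; b₃; b₄] = 0.
Cofactor expansion gives det = 401*c.
Solving 401*c = 0 yields c = 0.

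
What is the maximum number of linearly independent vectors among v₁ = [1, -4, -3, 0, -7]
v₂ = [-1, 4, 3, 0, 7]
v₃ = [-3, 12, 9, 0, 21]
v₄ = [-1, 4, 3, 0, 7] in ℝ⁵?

Apply Gaussian elimination to the matrix whose rows are v₁, v₂, v₃, v₄.
The echelon form has 1 nonzero row, so the rank is 1.

1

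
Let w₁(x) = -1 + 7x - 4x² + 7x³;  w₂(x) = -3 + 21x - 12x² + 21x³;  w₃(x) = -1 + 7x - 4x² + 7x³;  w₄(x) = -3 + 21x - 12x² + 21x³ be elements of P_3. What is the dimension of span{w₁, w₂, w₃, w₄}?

Represent each element by its coordinate vector in ℝ⁴.
Put the 4×4 matrix [w₁|w₂|w₃|w₄] into echelon form.
The echelon form has 1 nonzero row, so the rank is 1.

dim = 1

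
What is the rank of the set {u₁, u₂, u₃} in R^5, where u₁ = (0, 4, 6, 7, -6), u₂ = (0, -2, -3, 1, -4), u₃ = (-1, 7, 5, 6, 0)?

Row-reduce the 3×5 matrix with these as rows.
Exactly 3 pivots survive; hence the rank is 3.

rank 3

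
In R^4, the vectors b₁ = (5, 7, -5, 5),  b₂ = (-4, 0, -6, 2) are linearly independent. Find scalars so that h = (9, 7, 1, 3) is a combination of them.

h = b₁ - b₂

Since b₁, b₂ are independent, the coefficients expressing h are uniquely determined by a linear system.
Row-reducing the augmented matrix gives the unique coefficients (c₁, c₂) = (1, -1).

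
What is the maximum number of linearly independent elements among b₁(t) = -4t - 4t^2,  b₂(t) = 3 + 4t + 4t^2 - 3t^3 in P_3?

2

Represent each element by its coordinate vector in ℝ⁴.
Row-reduce the 2×4 matrix with these as rows.
Exactly 2 pivots survive; hence the rank is 2.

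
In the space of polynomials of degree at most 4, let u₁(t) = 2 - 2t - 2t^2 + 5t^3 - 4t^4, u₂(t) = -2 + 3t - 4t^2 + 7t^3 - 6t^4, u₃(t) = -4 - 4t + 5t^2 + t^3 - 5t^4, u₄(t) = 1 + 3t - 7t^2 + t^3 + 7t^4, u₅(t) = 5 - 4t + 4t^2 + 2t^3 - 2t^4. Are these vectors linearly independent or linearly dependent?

Write each element as a coordinate vector in ℝ⁵ using {1, t, …, t^4}.
Row-reduce the matrix whose columns are u₁, u₂, u₃, u₄, u₅.
The reduction yields 5 nonzero rows, so the rank is 5.
Since rank = 5 (the number of vectors), the set is linearly independent.

linearly independent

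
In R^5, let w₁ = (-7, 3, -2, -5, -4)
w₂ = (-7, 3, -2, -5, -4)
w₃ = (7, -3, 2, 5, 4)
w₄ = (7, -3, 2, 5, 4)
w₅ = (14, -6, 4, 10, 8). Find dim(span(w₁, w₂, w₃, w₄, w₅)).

Form the matrix with w₁, w₂, w₃, w₄, w₅ as columns and reduce.
Reduction leaves 1 leading entry, giving rank 1.

dim = 1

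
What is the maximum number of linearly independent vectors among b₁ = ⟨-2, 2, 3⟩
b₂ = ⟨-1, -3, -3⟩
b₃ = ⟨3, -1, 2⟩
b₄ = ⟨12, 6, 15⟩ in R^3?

Form the matrix with b₁, b₂, b₃, b₄ as columns and reduce.
Exactly 3 pivots survive; hence the rank is 3.
(With 4 elements in a 3-dimensional space the rank is at most 3.)

3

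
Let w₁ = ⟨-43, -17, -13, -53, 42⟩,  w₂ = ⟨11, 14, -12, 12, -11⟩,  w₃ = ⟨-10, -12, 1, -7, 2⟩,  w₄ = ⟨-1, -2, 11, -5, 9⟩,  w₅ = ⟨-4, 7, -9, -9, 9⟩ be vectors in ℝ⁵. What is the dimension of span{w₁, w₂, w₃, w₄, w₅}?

Row-reduce the 5×5 matrix with these as rows.
The echelon form has 3 nonzero rows, so the rank is 3.

dim = 3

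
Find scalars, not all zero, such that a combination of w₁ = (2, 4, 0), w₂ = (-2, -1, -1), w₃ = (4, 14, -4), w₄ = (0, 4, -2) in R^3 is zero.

Set up α₁w₁ + … + α₄w₄ = 0 and solve the homogeneous system.
One solution (up to scaling) is (0, 2, 1, -3).

2w₂ + w₃ - 3w₄ = 0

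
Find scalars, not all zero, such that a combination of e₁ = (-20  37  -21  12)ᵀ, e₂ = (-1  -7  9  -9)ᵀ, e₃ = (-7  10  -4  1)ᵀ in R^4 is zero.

e₁ + e₂ - 3e₃ = 0

Solve the homogeneous system with e₁, e₂, e₃ as columns by row-reducing the coefficient matrix.
A generator of the null space is (1, 1, -3).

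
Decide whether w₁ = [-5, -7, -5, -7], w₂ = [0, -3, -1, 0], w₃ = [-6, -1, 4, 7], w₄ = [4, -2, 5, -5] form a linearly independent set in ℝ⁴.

linearly independent

Place the vectors as rows of a 4×4 matrix and reduce to echelon form.
The reduction yields 4 nonzero rows, so the rank is 4.
Since rank = 4 (the number of vectors), the set is linearly independent.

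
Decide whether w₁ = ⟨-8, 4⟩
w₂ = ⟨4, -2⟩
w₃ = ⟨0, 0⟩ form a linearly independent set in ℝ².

linearly dependent

There are 3 vectors in a 2-dimensional space, so they cannot be linearly independent.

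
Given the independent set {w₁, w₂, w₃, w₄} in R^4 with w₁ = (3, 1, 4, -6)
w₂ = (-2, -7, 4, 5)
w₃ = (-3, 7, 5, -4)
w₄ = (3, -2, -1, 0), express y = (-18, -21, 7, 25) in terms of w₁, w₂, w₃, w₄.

y = -w₁ + 3w₂ - w₃ - 4w₄

Write y = α₁w₁ + … + α₄w₄ and equate components.
The system has the unique solution (α₁, …, α₄) = (-1, 3, -1, -4).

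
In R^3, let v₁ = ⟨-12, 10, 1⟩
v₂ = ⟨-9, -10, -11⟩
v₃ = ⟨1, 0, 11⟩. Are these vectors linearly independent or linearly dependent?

The matrix [v₁|v₂|v₃] has determinant 2210.
A nonzero determinant means the columns are linearly independent.

linearly independent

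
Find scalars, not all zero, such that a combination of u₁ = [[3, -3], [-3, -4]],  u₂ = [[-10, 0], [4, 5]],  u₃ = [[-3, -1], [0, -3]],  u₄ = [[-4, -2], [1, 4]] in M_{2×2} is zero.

Pass to coordinate vectors relative to the basis {E₁₁, E₁₂, E₂₁, E₂₂}.
Write the vectors as columns of a matrix and find a nonzero vector in its null space.
One solution (up to scaling) is (1, 1, -1, -1).

u₁ + u₂ - u₃ - u₄ = 0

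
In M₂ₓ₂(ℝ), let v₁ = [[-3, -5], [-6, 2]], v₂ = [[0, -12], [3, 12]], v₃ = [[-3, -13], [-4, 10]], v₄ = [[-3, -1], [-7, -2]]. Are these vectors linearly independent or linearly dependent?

linearly dependent

Take coordinates with respect to the standard basis {E₁₁, E₁₂, E₂₁, E₂₂}.
The matrix [v₁|v₂|v₃|v₄] has determinant 0.
A zero determinant means the columns are linearly dependent.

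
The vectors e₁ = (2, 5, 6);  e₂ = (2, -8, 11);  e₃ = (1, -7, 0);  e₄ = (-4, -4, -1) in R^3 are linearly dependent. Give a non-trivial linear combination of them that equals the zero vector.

2e₁ - e₂ + 2e₃ + e₄ = 0

Solve the homogeneous system with e₁, e₂, e₃, e₄ as columns by row-reducing the coefficient matrix.
The free variable yields coefficients (2, -1, 2, 1) (any nonzero multiple also works).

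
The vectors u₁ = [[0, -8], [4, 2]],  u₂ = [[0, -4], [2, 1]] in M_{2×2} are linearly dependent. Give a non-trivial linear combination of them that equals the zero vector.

u₁ - 2u₂ = 0

Write each element as a vector in ℝ⁴ using {E₁₁, E₁₂, E₂₁, E₂₂}.
Set up α₁u₁ + α₂u₂ = 0 and solve the homogeneous system.
One solution (up to scaling) is (1, -2).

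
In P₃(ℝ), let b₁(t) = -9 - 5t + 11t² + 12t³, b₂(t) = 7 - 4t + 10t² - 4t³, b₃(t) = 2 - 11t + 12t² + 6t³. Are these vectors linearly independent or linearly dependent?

linearly independent

Write each element as a coordinate vector in ℝ⁴ using {1, t, …, t³}.
Place the vectors as rows of a 3×4 matrix and reduce to echelon form.
The reduction yields 3 nonzero rows, so the rank is 3.
Since rank = 3 (the number of vectors), the set is linearly independent.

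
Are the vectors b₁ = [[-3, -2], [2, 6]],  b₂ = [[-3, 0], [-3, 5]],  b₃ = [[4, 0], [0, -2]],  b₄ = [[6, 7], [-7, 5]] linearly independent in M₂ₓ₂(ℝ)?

Take coordinates with respect to the standard basis {E₁₁, E₁₂, E₂₁, E₂₂}.
The matrix [b₁|b₂|b₃|b₄] has determinant 570.
A nonzero determinant means the columns are linearly independent.

linearly independent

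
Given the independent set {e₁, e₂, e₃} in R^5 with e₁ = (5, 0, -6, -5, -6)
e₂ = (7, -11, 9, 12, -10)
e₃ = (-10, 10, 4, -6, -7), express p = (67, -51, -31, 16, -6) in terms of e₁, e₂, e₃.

Set up the augmented matrix [e₁ | e₂ | e₃ | p] and row-reduce.
The system has the unique solution (α₁, α₂, α₃) = (4, 1, -4).

p = 4e₁ + e₂ - 4e₃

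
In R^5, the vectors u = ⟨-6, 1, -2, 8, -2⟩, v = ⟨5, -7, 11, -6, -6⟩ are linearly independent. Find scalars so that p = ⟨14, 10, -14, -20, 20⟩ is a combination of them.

p = -4u - 2v

Since u, v are independent, the coefficients expressing p are uniquely determined by a linear system.
Row-reducing the augmented matrix gives the unique coefficients (a₁, a₂) = (-4, -2).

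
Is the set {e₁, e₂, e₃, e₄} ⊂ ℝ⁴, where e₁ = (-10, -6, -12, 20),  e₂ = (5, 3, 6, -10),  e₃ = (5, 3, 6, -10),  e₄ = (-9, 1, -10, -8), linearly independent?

linearly dependent

Two of the vectors are equal, giving an immediate dependence.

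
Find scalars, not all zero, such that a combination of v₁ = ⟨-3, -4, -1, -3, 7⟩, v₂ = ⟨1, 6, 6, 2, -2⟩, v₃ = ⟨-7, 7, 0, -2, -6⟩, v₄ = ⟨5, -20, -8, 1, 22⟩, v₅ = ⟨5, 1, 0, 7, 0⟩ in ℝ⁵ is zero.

2v₁ - v₂ - v₃ - v₄ + v₅ = 0

Solve the homogeneous system with v₁, v₂, v₃, v₄, v₅ as columns by row-reducing the coefficient matrix.
The free variable yields coefficients (2, -1, -1, -1, 1) (any nonzero multiple also works).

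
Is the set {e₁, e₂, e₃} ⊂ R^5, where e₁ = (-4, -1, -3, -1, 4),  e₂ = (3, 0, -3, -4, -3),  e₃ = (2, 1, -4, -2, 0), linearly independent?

Place the vectors as rows of a 3×5 matrix and reduce to echelon form.
The reduction yields 3 nonzero rows, so the rank is 3.
Since rank = 3 (the number of vectors), the set is linearly independent.

linearly independent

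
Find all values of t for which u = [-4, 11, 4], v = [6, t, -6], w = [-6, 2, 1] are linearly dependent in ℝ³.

The vectors are dependent exactly when the determinant of the matrix with rows u, v, w vanishes.
Expanding, det = 20*t + 330.
This vanishes exactly when t = -33/2.

t = -33/2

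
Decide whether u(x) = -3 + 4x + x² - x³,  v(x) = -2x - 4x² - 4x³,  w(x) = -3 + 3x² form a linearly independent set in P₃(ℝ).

linearly independent

Take coordinates with respect to the standard basis {1, x, …, x³}.
Place the vectors as rows of a 3×4 matrix and reduce to echelon form.
The reduction yields 3 nonzero rows, so the rank is 3.
Since rank = 3 (the number of vectors), the set is linearly independent.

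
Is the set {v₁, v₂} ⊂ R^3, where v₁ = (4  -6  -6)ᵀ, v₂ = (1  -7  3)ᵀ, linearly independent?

Row-reduce the matrix whose columns are v₁, v₂.
The reduction yields 2 nonzero rows, so the rank is 2.
Since rank = 2 (the number of vectors), the set is linearly independent.

linearly independent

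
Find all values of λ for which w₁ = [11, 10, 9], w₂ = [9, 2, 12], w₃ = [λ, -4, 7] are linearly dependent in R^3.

The vectors are dependent exactly when the determinant of the matrix with rows w₁, w₂, w₃ vanishes.
Cofactor expansion gives det = 102*λ - 272.
Setting this to zero gives λ = 8/3.

λ = 8/3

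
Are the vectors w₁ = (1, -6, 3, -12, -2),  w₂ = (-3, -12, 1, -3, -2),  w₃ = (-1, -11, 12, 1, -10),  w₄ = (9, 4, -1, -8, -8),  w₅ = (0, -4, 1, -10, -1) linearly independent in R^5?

linearly independent

The matrix [w₁|w₂|w₃|w₄|w₅] has determinant 17244.
A nonzero determinant means the columns are linearly independent.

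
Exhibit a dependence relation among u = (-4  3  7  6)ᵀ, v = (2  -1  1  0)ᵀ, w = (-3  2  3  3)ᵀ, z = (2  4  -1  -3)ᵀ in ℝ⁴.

u - v - 2w = 0

Row-reduce the matrix with u, v, w, z as columns; the null space gives the coefficients.
A generator of the null space is (1, -1, -2, 0).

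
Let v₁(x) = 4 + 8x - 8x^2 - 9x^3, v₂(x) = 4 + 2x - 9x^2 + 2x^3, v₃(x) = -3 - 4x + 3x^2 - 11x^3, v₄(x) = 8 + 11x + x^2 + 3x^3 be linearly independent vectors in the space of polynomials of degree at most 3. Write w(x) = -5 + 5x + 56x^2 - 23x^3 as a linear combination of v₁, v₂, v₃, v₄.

w = -v₁ - 4v₂ + 3v₃ + 3v₄

Take coordinate vectors relative to {1, x, …, x^3}.
Since v₁, v₂, v₃, v₄ are independent, the coefficients expressing w are uniquely determined by a linear system.
Row-reducing the augmented matrix gives the unique coefficients (α₁, …, α₄) = (-1, -4, 3, 3).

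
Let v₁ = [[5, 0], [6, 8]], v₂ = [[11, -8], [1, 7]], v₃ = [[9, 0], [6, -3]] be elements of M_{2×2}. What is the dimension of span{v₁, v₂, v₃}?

3

Pass to coordinate vectors with respect to the basis {E₁₁, E₁₂, E₂₁, E₂₂}.
Form the matrix with v₁, v₂, v₃ as columns and reduce.
Reduction leaves 3 leading entries, giving rank 3.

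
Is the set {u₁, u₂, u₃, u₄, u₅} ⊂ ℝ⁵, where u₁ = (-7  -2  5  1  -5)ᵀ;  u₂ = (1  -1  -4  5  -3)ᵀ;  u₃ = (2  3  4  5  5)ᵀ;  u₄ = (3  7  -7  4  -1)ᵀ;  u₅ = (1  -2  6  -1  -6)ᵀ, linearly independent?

Form the 5×5 matrix with these as columns; its determinant is -29315.
A nonzero determinant means the columns are linearly independent.

linearly independent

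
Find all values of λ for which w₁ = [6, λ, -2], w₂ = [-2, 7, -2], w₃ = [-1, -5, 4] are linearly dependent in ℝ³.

λ = -37/5

The vectors are dependent exactly when the determinant of the matrix with rows w₁, w₂, w₃ vanishes.
Cofactor expansion gives det = 10*λ + 74.
This vanishes exactly when λ = -37/5.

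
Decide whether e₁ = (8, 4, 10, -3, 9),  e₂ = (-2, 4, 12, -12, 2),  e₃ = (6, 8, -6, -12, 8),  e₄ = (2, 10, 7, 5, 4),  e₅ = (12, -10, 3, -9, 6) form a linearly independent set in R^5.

linearly independent

Place the vectors as rows of a 5×5 matrix and reduce to echelon form.
The reduction yields 5 nonzero rows, so the rank is 5.
Since rank = 5 (the number of vectors), the set is linearly independent.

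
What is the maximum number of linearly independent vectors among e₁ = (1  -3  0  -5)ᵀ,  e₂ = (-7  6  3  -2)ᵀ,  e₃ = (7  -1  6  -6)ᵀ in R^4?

3

Form the matrix with e₁, e₂, e₃ as columns and reduce.
There are 3 pivot columns, so rank = 3.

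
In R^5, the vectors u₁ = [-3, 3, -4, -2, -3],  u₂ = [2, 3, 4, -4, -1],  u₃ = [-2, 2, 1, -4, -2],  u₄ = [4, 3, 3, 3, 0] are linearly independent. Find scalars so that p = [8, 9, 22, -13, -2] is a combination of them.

p = -2u₁ + 2u₂ + 3u₃ + u₄

Set up the augmented matrix [u₁ | u₂ | u₃ | u₄ | p] and row-reduce.
Back-substitution yields (α₁, …, α₄) = (-2, 2, 3, 1).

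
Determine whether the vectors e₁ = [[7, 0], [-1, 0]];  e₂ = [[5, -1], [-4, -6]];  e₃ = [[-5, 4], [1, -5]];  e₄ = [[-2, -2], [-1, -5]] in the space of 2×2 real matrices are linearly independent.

linearly independent

Take coordinates with respect to the standard basis {E₁₁, E₁₂, E₂₁, E₂₂}.
The matrix [e₁|e₂|e₃|e₄] has determinant -443.
A nonzero determinant means the columns are linearly independent.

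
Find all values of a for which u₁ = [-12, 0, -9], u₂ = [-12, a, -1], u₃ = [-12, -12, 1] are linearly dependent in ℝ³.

a = -48/5

The set is linearly dependent precisely when det[u₁; u₂; u₃] = 0.
The determinant works out to -120*a - 1152.
Setting this to zero gives a = -48/5.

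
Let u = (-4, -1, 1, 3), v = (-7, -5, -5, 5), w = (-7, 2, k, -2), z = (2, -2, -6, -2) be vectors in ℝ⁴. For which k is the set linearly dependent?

k = 2

The set is linearly dependent precisely when det[u; v; w; z] = 0.
Cofactor expansion gives det = 8 - 4*k.
This vanishes exactly when k = 2.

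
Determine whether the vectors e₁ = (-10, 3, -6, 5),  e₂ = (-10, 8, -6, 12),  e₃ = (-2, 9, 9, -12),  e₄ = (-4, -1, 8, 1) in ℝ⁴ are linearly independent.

linearly independent

Form the 4×4 matrix with these as columns; its determinant is -13936.
A nonzero determinant means the columns are linearly independent.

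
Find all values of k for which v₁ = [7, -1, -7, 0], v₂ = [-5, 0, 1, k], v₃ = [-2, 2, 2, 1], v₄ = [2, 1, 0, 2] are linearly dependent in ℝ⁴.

Place the vectors as rows of a 4×4 matrix; dependence ⇔ determinant zero.
The determinant works out to 24*k + 70.
This vanishes exactly when k = -35/12.

k = -35/12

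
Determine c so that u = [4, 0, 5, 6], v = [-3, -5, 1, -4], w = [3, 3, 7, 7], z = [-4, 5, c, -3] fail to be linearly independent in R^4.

c = -17/8

Place the vectors as rows of a 4×4 matrix; dependence ⇔ determinant zero.
Cofactor expansion gives det = 56*c + 119.
Solving 56*c + 119 = 0 yields c = -17/8.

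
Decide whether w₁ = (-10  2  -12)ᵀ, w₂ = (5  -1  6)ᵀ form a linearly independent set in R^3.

Row-reduce the matrix whose columns are w₁, w₂.
The reduction yields 1 nonzero row, so the rank is 1.
Since rank 1 < 2, the set is linearly dependent.

linearly dependent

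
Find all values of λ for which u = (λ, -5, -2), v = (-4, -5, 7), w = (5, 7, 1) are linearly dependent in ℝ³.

Place the vectors as rows of a 3×3 matrix; dependence ⇔ determinant zero.
The determinant works out to -54*λ - 189.
Solving -54*λ - 189 = 0 yields λ = -7/2.

λ = -7/2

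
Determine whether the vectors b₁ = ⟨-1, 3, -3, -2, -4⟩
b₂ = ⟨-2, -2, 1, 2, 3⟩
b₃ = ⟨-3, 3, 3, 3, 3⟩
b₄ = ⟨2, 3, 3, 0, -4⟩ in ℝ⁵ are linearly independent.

linearly independent

Place the vectors as rows of a 4×5 matrix and reduce to echelon form.
The reduction yields 4 nonzero rows, so the rank is 4.
Since rank = 4 (the number of vectors), the set is linearly independent.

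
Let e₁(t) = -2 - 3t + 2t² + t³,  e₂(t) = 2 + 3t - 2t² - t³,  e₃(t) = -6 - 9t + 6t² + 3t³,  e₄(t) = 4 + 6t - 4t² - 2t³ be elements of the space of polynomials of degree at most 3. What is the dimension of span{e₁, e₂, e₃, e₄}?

Pass to coordinate vectors with respect to the basis {1, t, …, t³}.
Put the 4×4 matrix [e₁|e₂|e₃|e₄] into echelon form.
Exactly 1 pivot survives; hence the rank is 1.

1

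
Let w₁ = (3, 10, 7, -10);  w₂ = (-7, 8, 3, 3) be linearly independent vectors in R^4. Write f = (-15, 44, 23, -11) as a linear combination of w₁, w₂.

Write f = α₁w₁ + α₂w₂ and equate components.
Row-reducing the augmented matrix gives the unique coefficients (α₁, α₂) = (2, 3).

f = 2w₁ + 3w₂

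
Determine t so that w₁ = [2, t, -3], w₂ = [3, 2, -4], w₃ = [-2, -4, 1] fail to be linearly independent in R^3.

Dependence holds iff the 3×3 matrix [w₁ w₂ w₃] is singular.
Expanding, det = 5*t - 4.
Setting this to zero gives t = 4/5.

t = 4/5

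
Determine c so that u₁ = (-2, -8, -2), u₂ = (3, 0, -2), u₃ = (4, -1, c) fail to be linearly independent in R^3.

c = -37/12

Place the vectors as rows of a 3×3 matrix; dependence ⇔ determinant zero.
The determinant works out to 24*c + 74.
Setting this to zero gives c = -37/12.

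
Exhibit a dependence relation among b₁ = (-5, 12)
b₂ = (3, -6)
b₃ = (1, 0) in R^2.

Solve the homogeneous system with b₁, b₂, b₃ as columns by row-reducing the coefficient matrix.
One solution (up to scaling) is (1, 2, -1).

b₁ + 2b₂ - b₃ = 0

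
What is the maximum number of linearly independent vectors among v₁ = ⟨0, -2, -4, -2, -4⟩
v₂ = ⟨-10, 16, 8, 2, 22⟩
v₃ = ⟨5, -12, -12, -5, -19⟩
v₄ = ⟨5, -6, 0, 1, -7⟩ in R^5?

2

Form the matrix with v₁, v₂, v₃, v₄ as columns and reduce.
Exactly 2 pivots survive; hence the rank is 2.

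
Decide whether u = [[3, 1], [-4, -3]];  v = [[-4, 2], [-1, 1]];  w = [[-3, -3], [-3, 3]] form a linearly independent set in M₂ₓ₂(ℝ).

linearly independent

Write each element as a coordinate vector in ℝ⁴ using {E₁₁, E₁₂, E₂₁, E₂₂}.
Place the vectors as rows of a 3×4 matrix and reduce to echelon form.
The reduction yields 3 nonzero rows, so the rank is 3.
Since rank = 3 (the number of vectors), the set is linearly independent.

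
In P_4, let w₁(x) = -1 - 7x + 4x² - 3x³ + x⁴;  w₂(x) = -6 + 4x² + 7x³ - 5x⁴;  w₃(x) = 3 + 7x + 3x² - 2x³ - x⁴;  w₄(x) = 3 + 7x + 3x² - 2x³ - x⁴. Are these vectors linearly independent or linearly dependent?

Write each element as a coordinate vector in ℝ⁵ using {1, x, …, x⁴}.
Two of the vectors are equal, giving an immediate dependence.

linearly dependent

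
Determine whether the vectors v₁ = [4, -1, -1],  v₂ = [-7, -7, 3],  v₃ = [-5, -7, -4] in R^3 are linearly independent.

linearly independent

Place the vectors as rows of a 3×3 matrix and reduce to echelon form.
The reduction yields 3 nonzero rows, so the rank is 3.
Since rank = 3 (the number of vectors), the set is linearly independent.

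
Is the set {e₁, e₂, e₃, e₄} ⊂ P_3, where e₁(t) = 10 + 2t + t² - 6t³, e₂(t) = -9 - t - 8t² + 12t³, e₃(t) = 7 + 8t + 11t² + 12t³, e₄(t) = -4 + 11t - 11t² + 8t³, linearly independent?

linearly independent

Take coordinates with respect to the standard basis {1, t, …, t³}.
The matrix [e₁|e₂|e₃|e₄] has determinant -21752.
A nonzero determinant means the columns are linearly independent.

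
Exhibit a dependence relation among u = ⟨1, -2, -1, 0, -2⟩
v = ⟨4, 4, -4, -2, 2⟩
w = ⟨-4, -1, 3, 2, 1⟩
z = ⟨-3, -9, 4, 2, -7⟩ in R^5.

Solve the homogeneous system with u, v, w, z as columns by row-reducing the coefficient matrix.
The free variable yields coefficients (1, -2, -1, -1) (any nonzero multiple also works).

u - 2v - w - z = 0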